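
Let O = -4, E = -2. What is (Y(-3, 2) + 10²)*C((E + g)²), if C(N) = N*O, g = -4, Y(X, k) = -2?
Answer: -14112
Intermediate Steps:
C(N) = -4*N (C(N) = N*(-4) = -4*N)
(Y(-3, 2) + 10²)*C((E + g)²) = (-2 + 10²)*(-4*(-2 - 4)²) = (-2 + 100)*(-4*(-6)²) = 98*(-4*36) = 98*(-144) = -14112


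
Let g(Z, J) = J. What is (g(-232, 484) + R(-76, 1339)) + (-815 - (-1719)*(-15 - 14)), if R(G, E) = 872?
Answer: -49310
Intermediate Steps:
(g(-232, 484) + R(-76, 1339)) + (-815 - (-1719)*(-15 - 14)) = (484 + 872) + (-815 - (-1719)*(-15 - 14)) = 1356 + (-815 - (-1719)*(-29)) = 1356 + (-815 - 191*261) = 1356 + (-815 - 49851) = 1356 - 50666 = -49310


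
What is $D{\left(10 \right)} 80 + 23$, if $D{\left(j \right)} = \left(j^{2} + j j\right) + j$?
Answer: $16823$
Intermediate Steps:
$D{\left(j \right)} = j + 2 j^{2}$ ($D{\left(j \right)} = \left(j^{2} + j^{2}\right) + j = 2 j^{2} + j = j + 2 j^{2}$)
$D{\left(10 \right)} 80 + 23 = 10 \left(1 + 2 \cdot 10\right) 80 + 23 = 10 \left(1 + 20\right) 80 + 23 = 10 \cdot 21 \cdot 80 + 23 = 210 \cdot 80 + 23 = 16800 + 23 = 16823$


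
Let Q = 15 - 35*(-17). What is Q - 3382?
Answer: -2772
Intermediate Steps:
Q = 610 (Q = 15 + 595 = 610)
Q - 3382 = 610 - 3382 = -2772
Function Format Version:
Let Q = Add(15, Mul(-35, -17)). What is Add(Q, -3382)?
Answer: -2772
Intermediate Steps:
Q = 610 (Q = Add(15, 595) = 610)
Add(Q, -3382) = Add(610, -3382) = -2772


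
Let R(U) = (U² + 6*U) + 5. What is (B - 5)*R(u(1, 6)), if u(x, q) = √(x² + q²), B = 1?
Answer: -168 - 24*√37 ≈ -313.99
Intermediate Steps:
u(x, q) = √(q² + x²)
R(U) = 5 + U² + 6*U
(B - 5)*R(u(1, 6)) = (1 - 5)*(5 + (√(6² + 1²))² + 6*√(6² + 1²)) = -4*(5 + (√(36 + 1))² + 6*√(36 + 1)) = -4*(5 + (√37)² + 6*√37) = -4*(5 + 37 + 6*√37) = -4*(42 + 6*√37) = -168 - 24*√37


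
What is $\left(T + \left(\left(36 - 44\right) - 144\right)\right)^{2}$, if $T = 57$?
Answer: $9025$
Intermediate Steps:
$\left(T + \left(\left(36 - 44\right) - 144\right)\right)^{2} = \left(57 + \left(\left(36 - 44\right) - 144\right)\right)^{2} = \left(57 - 152\right)^{2} = \left(-95\right)^{2} = 9025$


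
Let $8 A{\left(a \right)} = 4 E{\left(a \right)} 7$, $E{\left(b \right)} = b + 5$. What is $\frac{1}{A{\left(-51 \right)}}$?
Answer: $- \frac{1}{161} \approx -0.0062112$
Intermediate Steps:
$E{\left(b \right)} = 5 + b$
$A{\left(a \right)} = \frac{35}{2} + \frac{7 a}{2}$ ($A{\left(a \right)} = \frac{4 \left(5 + a\right) 7}{8} = \frac{\left(20 + 4 a\right) 7}{8} = \frac{140 + 28 a}{8} = \frac{35}{2} + \frac{7 a}{2}$)
$\frac{1}{A{\left(-51 \right)}} = \frac{1}{\frac{35}{2} + \frac{7}{2} \left(-51\right)} = \frac{1}{\frac{35}{2} - \frac{357}{2}} = \frac{1}{-161} = - \frac{1}{161}$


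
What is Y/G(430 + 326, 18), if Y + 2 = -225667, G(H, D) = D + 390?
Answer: -75223/136 ≈ -553.11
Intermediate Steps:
G(H, D) = 390 + D
Y = -225669 (Y = -2 - 225667 = -225669)
Y/G(430 + 326, 18) = -225669/(390 + 18) = -225669/408 = -225669*1/408 = -75223/136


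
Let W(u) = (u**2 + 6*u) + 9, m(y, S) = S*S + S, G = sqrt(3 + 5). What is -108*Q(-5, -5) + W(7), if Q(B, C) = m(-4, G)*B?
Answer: 4420 + 1080*sqrt(2) ≈ 5947.4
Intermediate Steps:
G = 2*sqrt(2) (G = sqrt(8) = 2*sqrt(2) ≈ 2.8284)
m(y, S) = S + S**2 (m(y, S) = S**2 + S = S + S**2)
Q(B, C) = 2*B*sqrt(2)*(1 + 2*sqrt(2)) (Q(B, C) = ((2*sqrt(2))*(1 + 2*sqrt(2)))*B = (2*sqrt(2)*(1 + 2*sqrt(2)))*B = 2*B*sqrt(2)*(1 + 2*sqrt(2)))
W(u) = 9 + u**2 + 6*u
-108*Q(-5, -5) + W(7) = -216*(-5)*(4 + sqrt(2)) + (9 + 7**2 + 6*7) = -108*(-40 - 10*sqrt(2)) + (9 + 49 + 42) = (4320 + 1080*sqrt(2)) + 100 = 4420 + 1080*sqrt(2)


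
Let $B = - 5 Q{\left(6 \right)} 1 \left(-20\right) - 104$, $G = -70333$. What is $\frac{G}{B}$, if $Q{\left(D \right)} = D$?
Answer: $- \frac{70333}{496} \approx -141.8$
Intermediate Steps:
$B = 496$ ($B = \left(-5\right) 6 \cdot 1 \left(-20\right) - 104 = \left(-30\right) 1 \left(-20\right) - 104 = \left(-30\right) \left(-20\right) - 104 = 600 - 104 = 496$)
$\frac{G}{B} = - \frac{70333}{496}$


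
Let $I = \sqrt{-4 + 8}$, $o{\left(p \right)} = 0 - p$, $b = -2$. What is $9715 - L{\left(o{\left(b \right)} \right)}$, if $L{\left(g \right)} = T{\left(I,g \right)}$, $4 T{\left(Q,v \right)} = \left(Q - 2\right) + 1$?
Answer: $\frac{38859}{4} \approx 9714.8$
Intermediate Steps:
$o{\left(p \right)} = - p$
$I = 2$ ($I = \sqrt{4} = 2$)
$T{\left(Q,v \right)} = - \frac{1}{4} + \frac{Q}{4}$ ($T{\left(Q,v \right)} = \frac{\left(Q - 2\right) + 1}{4} = \frac{\left(-2 + Q\right) + 1}{4} = \frac{-1 + Q}{4} = - \frac{1}{4} + \frac{Q}{4}$)
$L{\left(g \right)} = \frac{1}{4}$ ($L{\left(g \right)} = - \frac{1}{4} + \frac{1}{4} \cdot 2 = - \frac{1}{4} + \frac{1}{2} = \frac{1}{4}$)
$9715 - L{\left(o{\left(b \right)} \right)} = 9715 - \frac{1}{4} = \frac{38859}{4}$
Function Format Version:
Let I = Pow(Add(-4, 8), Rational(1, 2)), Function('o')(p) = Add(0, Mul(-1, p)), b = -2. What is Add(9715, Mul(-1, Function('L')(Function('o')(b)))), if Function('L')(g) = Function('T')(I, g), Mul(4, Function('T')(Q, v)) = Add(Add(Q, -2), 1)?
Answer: Rational(38859, 4) ≈ 9714.8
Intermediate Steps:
Function('o')(p) = Mul(-1, p)
I = 2 (I = Pow(4, Rational(1, 2)) = 2)
Function('T')(Q, v) = Add(Rational(-1, 4), Mul(Rational(1, 4), Q)) (Function('T')(Q, v) = Mul(Rational(1, 4), Add(Add(Q, -2), 1)) = Mul(Rational(1, 4), Add(Add(-2, Q), 1)) = Mul(Rational(1, 4), Add(-1, Q)) = Add(Rational(-1, 4), Mul(Rational(1, 4), Q)))
Function('L')(g) = Rational(1, 4) (Function('L')(g) = Add(Rational(-1, 4), Mul(Rational(1, 4), 2)) = Add(Rational(-1, 4), Rational(1, 2)) = Rational(1, 4))
Add(9715, Mul(-1, Function('L')(Function('o')(b)))) = Add(9715, Mul(-1, Rational(1, 4))) = Add(9715, Rational(-1, 4)) = Rational(38859, 4)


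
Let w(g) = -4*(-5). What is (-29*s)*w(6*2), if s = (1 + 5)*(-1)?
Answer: 3480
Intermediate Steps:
s = -6 (s = 6*(-1) = -6)
w(g) = 20
(-29*s)*w(6*2) = -29*(-6)*20 = 174*20 = 3480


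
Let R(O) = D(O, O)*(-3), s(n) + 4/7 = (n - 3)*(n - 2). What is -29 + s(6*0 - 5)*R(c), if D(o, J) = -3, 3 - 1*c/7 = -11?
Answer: 3289/7 ≈ 469.86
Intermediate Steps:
c = 98 (c = 21 - 7*(-11) = 21 + 77 = 98)
s(n) = -4/7 + (-3 + n)*(-2 + n) (s(n) = -4/7 + (n - 3)*(n - 2) = -4/7 + (-3 + n)*(-2 + n))
R(O) = 9 (R(O) = -3*(-3) = 9)
-29 + s(6*0 - 5)*R(c) = -29 + (38/7 + (6*0 - 5)² - 5*(6*0 - 5))*9 = -29 + (38/7 + (0 - 5)² - 5*(0 - 5))*9 = -29 + (38/7 + (-5)² - 5*(-5))*9 = -29 + (38/7 + 25 + 25)*9 = -29 + (388/7)*9 = -29 + 3492/7 = 3289/7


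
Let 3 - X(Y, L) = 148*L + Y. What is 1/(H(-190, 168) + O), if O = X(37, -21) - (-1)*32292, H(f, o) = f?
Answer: 1/35176 ≈ 2.8428e-5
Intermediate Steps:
X(Y, L) = 3 - Y - 148*L (X(Y, L) = 3 - (148*L + Y) = 3 - (Y + 148*L) = 3 + (-Y - 148*L) = 3 - Y - 148*L)
O = 35366 (O = (3 - 1*37 - 148*(-21)) - (-1)*32292 = (3 - 37 + 3108) - 1*(-32292) = 3074 + 32292 = 35366)
1/(H(-190, 168) + O) = 1/(-190 + 35366) = 1/35176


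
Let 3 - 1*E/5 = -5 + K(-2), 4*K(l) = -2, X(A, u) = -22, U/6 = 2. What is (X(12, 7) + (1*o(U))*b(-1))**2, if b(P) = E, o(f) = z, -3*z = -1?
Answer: 2209/36 ≈ 61.361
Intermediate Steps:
U = 12 (U = 6*2 = 12)
z = 1/3 (z = -1/3*(-1) = 1/3 ≈ 0.33333)
o(f) = 1/3
K(l) = -1/2 (K(l) = (1/4)*(-2) = -1/2)
E = 85/2 (E = 15 - 5*(-5 - 1/2) = 15 - 5*(-11/2) = 15 + 55/2 = 85/2 ≈ 42.500)
b(P) = 85/2
(X(12, 7) + (1*o(U))*b(-1))**2 = (-22 + (1*(1/3))*(85/2))**2 = (-22 + (1/3)*(85/2))**2 = (-22 + 85/6)**2 = (-47/6)**2 = 2209/36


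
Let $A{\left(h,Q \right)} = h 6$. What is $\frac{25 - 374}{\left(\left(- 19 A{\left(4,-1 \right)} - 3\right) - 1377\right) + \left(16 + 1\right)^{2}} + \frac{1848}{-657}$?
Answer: $- \frac{876521}{338793} \approx -2.5872$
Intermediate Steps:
$A{\left(h,Q \right)} = 6 h$
$\frac{25 - 374}{\left(\left(- 19 A{\left(4,-1 \right)} - 3\right) - 1377\right) + \left(16 + 1\right)^{2}} + \frac{1848}{-657} = \frac{25 - 374}{\left(\left(- 19 \cdot 6 \cdot 4 - 3\right) - 1377\right) + \left(16 + 1\right)^{2}} + \frac{1848}{-657} = \frac{25 - 374}{\left(\left(\left(-19\right) 24 - 3\right) - 1377\right) + 17^{2}} + 1848 \left(- \frac{1}{657}\right) = - \frac{349}{\left(\left(-456 - 3\right) - 1377\right) + 289} - \frac{616}{219} = - \frac{349}{\left(-459 - 1377\right) + 289} - \frac{616}{219} = - \frac{349}{-1836 + 289} - \frac{616}{219} = - \frac{349}{-1547} - \frac{616}{219} = \left(-349\right) \left(- \frac{1}{1547}\right) - \frac{616}{219} = \frac{349}{1547} - \frac{616}{219} = - \frac{876521}{338793}$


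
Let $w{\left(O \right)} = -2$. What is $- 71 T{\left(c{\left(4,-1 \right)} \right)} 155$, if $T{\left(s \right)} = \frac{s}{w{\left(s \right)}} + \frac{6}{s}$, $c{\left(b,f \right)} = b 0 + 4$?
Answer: $\frac{11005}{2} \approx 5502.5$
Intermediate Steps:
$c{\left(b,f \right)} = 4$ ($c{\left(b,f \right)} = 0 + 4 = 4$)
$T{\left(s \right)} = \frac{6}{s} - \frac{s}{2}$ ($T{\left(s \right)} = \frac{s}{-2} + \frac{6}{s} = s \left(- \frac{1}{2}\right) + \frac{6}{s} = - \frac{s}{2} + \frac{6}{s} = \frac{6}{s} - \frac{s}{2}$)
$- 71 T{\left(c{\left(4,-1 \right)} \right)} 155 = - 71 \left(\frac{6}{4} - 2\right) 155 = - 71 \left(6 \cdot \frac{1}{4} - 2\right) 155 = - 71 \left(\frac{3}{2} - 2\right) 155 = \left(-71\right) \left(- \frac{1}{2}\right) 155 = \frac{71}{2} \cdot 155 = \frac{11005}{2}$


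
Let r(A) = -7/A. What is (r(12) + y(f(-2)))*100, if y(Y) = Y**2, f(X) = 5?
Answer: 7325/3 ≈ 2441.7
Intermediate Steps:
(r(12) + y(f(-2)))*100 = (-7/12 + 5**2)*100 = (-7*1/12 + 25)*100 = (-7/12 + 25)*100 = (293/12)*100 = 7325/3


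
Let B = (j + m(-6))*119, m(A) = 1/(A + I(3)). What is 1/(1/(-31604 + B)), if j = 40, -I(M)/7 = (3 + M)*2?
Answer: -2416079/90 ≈ -26845.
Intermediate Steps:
I(M) = -42 - 14*M (I(M) = -7*(3 + M)*2 = -7*(6 + 2*M) = -42 - 14*M)
m(A) = 1/(-84 + A) (m(A) = 1/(A + (-42 - 14*3)) = 1/(A + (-42 - 42)) = 1/(A - 84) = 1/(-84 + A))
B = 428281/90 (B = (40 + 1/(-84 - 6))*119 = (40 + 1/(-90))*119 = (40 - 1/90)*119 = (3599/90)*119 = 428281/90 ≈ 4758.7)
1/(1/(-31604 + B)) = 1/(1/(-31604 + 428281/90)) = 1/(1/(-2416079/90)) = 1/(-90/2416079) = -2416079/90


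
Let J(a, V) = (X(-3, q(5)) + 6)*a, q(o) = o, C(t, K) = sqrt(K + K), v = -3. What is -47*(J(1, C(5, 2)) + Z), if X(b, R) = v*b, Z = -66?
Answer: 2397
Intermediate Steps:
C(t, K) = sqrt(2)*sqrt(K) (C(t, K) = sqrt(2*K) = sqrt(2)*sqrt(K))
X(b, R) = -3*b
J(a, V) = 15*a (J(a, V) = (-3*(-3) + 6)*a = (9 + 6)*a = 15*a)
-47*(J(1, C(5, 2)) + Z) = -47*(15*1 - 66) = -47*(15 - 66) = -47*(-51) = 2397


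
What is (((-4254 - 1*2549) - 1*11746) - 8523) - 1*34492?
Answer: -61564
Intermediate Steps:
(((-4254 - 1*2549) - 1*11746) - 8523) - 1*34492 = (((-4254 - 2549) - 11746) - 8523) - 34492 = ((-6803 - 11746) - 8523) - 34492 = (-18549 - 8523) - 34492 = -27072 - 34492 = -61564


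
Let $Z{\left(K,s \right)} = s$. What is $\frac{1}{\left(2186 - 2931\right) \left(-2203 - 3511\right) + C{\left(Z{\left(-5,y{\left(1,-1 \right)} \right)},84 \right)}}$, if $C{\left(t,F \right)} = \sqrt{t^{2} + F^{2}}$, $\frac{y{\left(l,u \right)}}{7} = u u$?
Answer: $\frac{851386}{3624290603559} - \frac{7 \sqrt{145}}{18121453017795} \approx 2.3491 \cdot 10^{-7}$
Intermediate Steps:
$y{\left(l,u \right)} = 7 u^{2}$ ($y{\left(l,u \right)} = 7 u u = 7 u^{2}$)
$C{\left(t,F \right)} = \sqrt{F^{2} + t^{2}}$
$\frac{1}{\left(2186 - 2931\right) \left(-2203 - 3511\right) + C{\left(Z{\left(-5,y{\left(1,-1 \right)} \right)},84 \right)}} = \frac{1}{\left(2186 - 2931\right) \left(-2203 - 3511\right) + \sqrt{84^{2} + \left(7 \left(-1\right)^{2}\right)^{2}}} = \frac{1}{\left(-745\right) \left(-5714\right) + \sqrt{7056 + \left(7 \cdot 1\right)^{2}}} = \frac{1}{4256930 + \sqrt{7056 + 7^{2}}} = \frac{1}{4256930 + \sqrt{7056 + 49}} = \frac{1}{4256930 + \sqrt{7105}} = \frac{1}{4256930 + 7 \sqrt{145}}$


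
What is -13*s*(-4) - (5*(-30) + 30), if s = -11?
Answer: -452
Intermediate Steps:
-13*s*(-4) - (5*(-30) + 30) = -13*(-11)*(-4) - (5*(-30) + 30) = 143*(-4) - (-150 + 30) = -572 - 1*(-120) = -572 + 120 = -452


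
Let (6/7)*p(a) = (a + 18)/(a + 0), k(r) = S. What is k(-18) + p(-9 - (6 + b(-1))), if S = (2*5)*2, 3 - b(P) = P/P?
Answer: 2033/102 ≈ 19.931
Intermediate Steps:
b(P) = 2 (b(P) = 3 - P/P = 3 - 1*1 = 3 - 1 = 2)
S = 20 (S = 10*2 = 20)
k(r) = 20
p(a) = 7*(18 + a)/(6*a) (p(a) = 7*((a + 18)/(a + 0))/6 = 7*((18 + a)/a)/6 = 7*(18 + a)/(6*a))
k(-18) + p(-9 - (6 + b(-1))) = 20 + (7/6 + 21/(-9 - (6 + 2))) = 20 + (7/6 + 21/(-9 - 1*8)) = 20 + (7/6 + 21/(-9 - 8)) = 20 + (7/6 + 21/(-17)) = 20 + (7/6 + 21*(-1/17)) = 20 + (7/6 - 21/17) = 20 - 7/102 = 2033/102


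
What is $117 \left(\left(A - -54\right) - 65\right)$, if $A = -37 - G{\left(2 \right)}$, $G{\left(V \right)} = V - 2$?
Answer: $-5616$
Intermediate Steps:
$G{\left(V \right)} = -2 + V$
$A = -37$ ($A = -37 - \left(-2 + 2\right) = -37 - 0 = -37 + 0 = -37$)
$117 \left(\left(A - -54\right) - 65\right) = 117 \left(\left(-37 - -54\right) - 65\right) = 117 \left(\left(-37 + 54\right) - 65\right) = 117 \left(17 - 65\right) = 117 \left(-48\right) = -5616$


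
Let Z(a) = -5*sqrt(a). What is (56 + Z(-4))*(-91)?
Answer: -5096 + 910*I ≈ -5096.0 + 910.0*I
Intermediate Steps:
(56 + Z(-4))*(-91) = (56 - 10*I)*(-91) = -5096 + 910*I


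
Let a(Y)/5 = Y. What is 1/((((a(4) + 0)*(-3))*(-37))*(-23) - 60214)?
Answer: -1/111274 ≈ -8.9868e-6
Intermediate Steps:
a(Y) = 5*Y
1/((((a(4) + 0)*(-3))*(-37))*(-23) - 60214) = 1/((((5*4 + 0)*(-3))*(-37))*(-23) - 60214) = 1/((((20 + 0)*(-3))*(-37))*(-23) - 60214) = 1/(((20*(-3))*(-37))*(-23) - 60214) = 1/(-60*(-37)*(-23) - 60214) = 1/(2220*(-23) - 60214) = 1/(-51060 - 60214) = 1/(-111274) = -1/111274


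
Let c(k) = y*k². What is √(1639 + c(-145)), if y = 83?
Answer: √1746714 ≈ 1321.6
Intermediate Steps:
c(k) = 83*k²
√(1639 + c(-145)) = √(1639 + 83*(-145)²) = √(1639 + 83*21025) = √(1639 + 1745075) = √1746714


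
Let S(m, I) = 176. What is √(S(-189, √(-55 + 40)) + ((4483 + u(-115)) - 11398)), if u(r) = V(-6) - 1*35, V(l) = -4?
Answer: I*√6778 ≈ 82.329*I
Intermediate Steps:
u(r) = -39 (u(r) = -4 - 1*35 = -4 - 35 = -39)
√(S(-189, √(-55 + 40)) + ((4483 + u(-115)) - 11398)) = √(176 + ((4483 - 39) - 11398)) = √(176 + (4444 - 11398)) = √(176 - 6954) = √(-6778) = I*√6778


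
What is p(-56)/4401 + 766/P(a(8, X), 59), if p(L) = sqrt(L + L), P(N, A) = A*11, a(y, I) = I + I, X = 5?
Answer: 766/649 + 4*I*sqrt(7)/4401 ≈ 1.1803 + 0.0024047*I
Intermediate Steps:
a(y, I) = 2*I
P(N, A) = 11*A
p(L) = sqrt(2)*sqrt(L) (p(L) = sqrt(2*L) = sqrt(2)*sqrt(L))
p(-56)/4401 + 766/P(a(8, X), 59) = (sqrt(2)*sqrt(-56))/4401 + 766/((11*59)) = (sqrt(2)*(2*I*sqrt(14)))*(1/4401) + 766/649 = (4*I*sqrt(7))*(1/4401) + 766*(1/649) = 4*I*sqrt(7)/4401 + 766/649 = 766/649 + 4*I*sqrt(7)/4401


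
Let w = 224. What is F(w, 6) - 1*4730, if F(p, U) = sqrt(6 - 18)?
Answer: -4730 + 2*I*sqrt(3) ≈ -4730.0 + 3.4641*I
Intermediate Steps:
F(p, U) = 2*I*sqrt(3) (F(p, U) = sqrt(-12) = 2*I*sqrt(3))
F(w, 6) - 1*4730 = 2*I*sqrt(3) - 1*4730 = 2*I*sqrt(3) - 4730 = -4730 + 2*I*sqrt(3)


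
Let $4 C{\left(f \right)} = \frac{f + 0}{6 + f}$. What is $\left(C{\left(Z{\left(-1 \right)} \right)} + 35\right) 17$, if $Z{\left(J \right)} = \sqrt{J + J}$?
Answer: $\frac{45237}{76} + \frac{51 i \sqrt{2}}{76} \approx 595.22 + 0.94901 i$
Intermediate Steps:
$Z{\left(J \right)} = \sqrt{2} \sqrt{J}$ ($Z{\left(J \right)} = \sqrt{2 J} = \sqrt{2} \sqrt{J}$)
$C{\left(f \right)} = \frac{f}{4 \left(6 + f\right)}$ ($C{\left(f \right)} = \frac{\left(f + 0\right) \frac{1}{6 + f}}{4} = \frac{f \frac{1}{6 + f}}{4} = \frac{f}{4 \left(6 + f\right)}$)
$\left(C{\left(Z{\left(-1 \right)} \right)} + 35\right) 17 = \left(\frac{\sqrt{2} \sqrt{-1}}{4 \left(6 + \sqrt{2} \sqrt{-1}\right)} + 35\right) 17 = \left(\frac{\sqrt{2} i}{4 \left(6 + \sqrt{2} i\right)} + 35\right) 17 = \left(\frac{i \sqrt{2}}{4 \left(6 + i \sqrt{2}\right)} + 35\right) 17 = \left(35 + \frac{i \sqrt{2}}{4 \left(6 + i \sqrt{2}\right)}\right) 17 = 595 + \frac{17 i \sqrt{2}}{4 \left(6 + i \sqrt{2}\right)}$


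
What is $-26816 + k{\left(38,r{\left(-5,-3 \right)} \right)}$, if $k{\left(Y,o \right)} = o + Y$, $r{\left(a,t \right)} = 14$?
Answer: $-26764$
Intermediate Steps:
$k{\left(Y,o \right)} = Y + o$
$-26816 + k{\left(38,r{\left(-5,-3 \right)} \right)} = -26816 + \left(38 + 14\right) = -26816 + 52 = -26764$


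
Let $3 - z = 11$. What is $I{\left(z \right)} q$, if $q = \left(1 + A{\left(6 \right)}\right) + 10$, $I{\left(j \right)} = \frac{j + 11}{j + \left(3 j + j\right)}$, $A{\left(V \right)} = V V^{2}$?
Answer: $- \frac{681}{40} \approx -17.025$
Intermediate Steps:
$z = -8$ ($z = 3 - 11 = -8$)
$A{\left(V \right)} = V^{3}$
$I{\left(j \right)} = \frac{11 + j}{5 j}$ ($I{\left(j \right)} = \frac{11 + j}{j + 4 j} = \frac{11 + j}{5 j}$)
$q = 227$ ($q = \left(1 + 6^{3}\right) + 10 = \left(1 + 216\right) + 10 = 217 + 10 = 227$)
$I{\left(z \right)} q = \frac{11 - 8}{5 \left(-8\right)} 227 = \frac{1}{5} \left(- \frac{1}{8}\right) 3 \cdot 227 = \left(- \frac{3}{40}\right) 227 = - \frac{681}{40}$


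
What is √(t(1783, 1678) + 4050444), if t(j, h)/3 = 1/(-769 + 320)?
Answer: √816573559497/449 ≈ 2012.6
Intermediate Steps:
t(j, h) = -3/449 (t(j, h) = 3/(-769 + 320) = 3/(-449) = 3*(-1/449) = -3/449)
√(t(1783, 1678) + 4050444) = √(-3/449 + 4050444) = √(1818649353/449) = √816573559497/449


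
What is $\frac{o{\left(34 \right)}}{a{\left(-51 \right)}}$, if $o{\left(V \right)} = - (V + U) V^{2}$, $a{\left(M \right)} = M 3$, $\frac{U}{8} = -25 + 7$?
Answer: $- \frac{7480}{9} \approx -831.11$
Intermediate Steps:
$U = -144$ ($U = 8 \left(-25 + 7\right) = 8 \left(-18\right) = -144$)
$a{\left(M \right)} = 3 M$
$o{\left(V \right)} = V^{2} \left(144 - V\right)$ ($o{\left(V \right)} = - (V - 144) V^{2} = - (-144 + V) V^{2} = \left(144 - V\right) V^{2} = V^{2} \left(144 - V\right)$)
$\frac{o{\left(34 \right)}}{a{\left(-51 \right)}} = \frac{34^{2} \left(144 - 34\right)}{3 \left(-51\right)} = \frac{1156 \left(144 - 34\right)}{-153} = 1156 \cdot 110 \left(- \frac{1}{153}\right) = 127160 \left(- \frac{1}{153}\right) = - \frac{7480}{9}$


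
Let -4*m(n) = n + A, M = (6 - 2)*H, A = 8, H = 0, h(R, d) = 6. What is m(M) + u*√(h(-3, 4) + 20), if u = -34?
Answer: -2 - 34*√26 ≈ -175.37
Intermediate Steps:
M = 0 (M = (6 - 2)*0 = 4*0 = 0)
m(n) = -2 - n/4 (m(n) = -(n + 8)/4 = -(8 + n)/4 = -2 - n/4)
m(M) + u*√(h(-3, 4) + 20) = (-2 - ¼*0) - 34*√(6 + 20) = (-2 + 0) - 34*√26 = -2 - 34*√26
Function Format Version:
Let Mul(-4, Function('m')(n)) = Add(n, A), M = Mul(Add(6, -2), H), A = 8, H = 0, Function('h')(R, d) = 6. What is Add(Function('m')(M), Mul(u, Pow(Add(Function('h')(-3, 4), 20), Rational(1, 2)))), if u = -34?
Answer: Add(-2, Mul(-34, Pow(26, Rational(1, 2)))) ≈ -175.37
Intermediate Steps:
M = 0 (M = Mul(Add(6, -2), 0) = Mul(4, 0) = 0)
Function('m')(n) = Add(-2, Mul(Rational(-1, 4), n)) (Function('m')(n) = Mul(Rational(-1, 4), Add(n, 8)) = Mul(Rational(-1, 4), Add(8, n)) = Add(-2, Mul(Rational(-1, 4), n)))
Add(Function('m')(M), Mul(u, Pow(Add(Function('h')(-3, 4), 20), Rational(1, 2)))) = Add(Add(-2, Mul(Rational(-1, 4), 0)), Mul(-34, Pow(Add(6, 20), Rational(1, 2)))) = Add(Add(-2, 0), Mul(-34, Pow(26, Rational(1, 2)))) = Add(-2, Mul(-34, Pow(26, Rational(1, 2))))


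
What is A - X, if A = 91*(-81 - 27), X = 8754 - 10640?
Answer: -7942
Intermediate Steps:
X = -1886
A = -9828 (A = 91*(-108) = -9828)
A - X = -9828 - 1*(-1886) = -9828 + 1886 = -7942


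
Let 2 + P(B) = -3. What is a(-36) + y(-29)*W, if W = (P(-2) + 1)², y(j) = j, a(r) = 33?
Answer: -431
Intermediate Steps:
P(B) = -5 (P(B) = -2 - 3 = -5)
W = 16 (W = (-5 + 1)² = (-4)² = 16)
a(-36) + y(-29)*W = 33 - 29*16 = 33 - 464 = -431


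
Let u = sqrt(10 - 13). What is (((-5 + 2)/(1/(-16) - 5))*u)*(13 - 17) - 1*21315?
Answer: -21315 - 64*I*sqrt(3)/27 ≈ -21315.0 - 4.1056*I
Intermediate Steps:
u = I*sqrt(3) (u = sqrt(-3) = I*sqrt(3) ≈ 1.732*I)
(((-5 + 2)/(1/(-16) - 5))*u)*(13 - 17) - 1*21315 = (((-5 + 2)/(1/(-16) - 5))*(I*sqrt(3)))*(13 - 17) - 1*21315 = ((-3/(-1/16 - 5))*(I*sqrt(3)))*(-4) - 21315 = ((-3/(-81/16))*(I*sqrt(3)))*(-4) - 21315 = ((-3*(-16/81))*(I*sqrt(3)))*(-4) - 21315 = (16*(I*sqrt(3))/27)*(-4) - 21315 = (16*I*sqrt(3)/27)*(-4) - 21315 = -64*I*sqrt(3)/27 - 21315 = -21315 - 64*I*sqrt(3)/27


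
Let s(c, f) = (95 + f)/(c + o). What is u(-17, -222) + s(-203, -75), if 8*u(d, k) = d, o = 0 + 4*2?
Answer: -695/312 ≈ -2.2276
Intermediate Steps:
o = 8 (o = 0 + 8 = 8)
u(d, k) = d/8
s(c, f) = (95 + f)/(8 + c) (s(c, f) = (95 + f)/(c + 8) = (95 + f)/(8 + c))
u(-17, -222) + s(-203, -75) = (⅛)*(-17) + (95 - 75)/(8 - 203) = -17/8 + 20/(-195) = -17/8 - 1/195*20 = -17/8 - 4/39 = -695/312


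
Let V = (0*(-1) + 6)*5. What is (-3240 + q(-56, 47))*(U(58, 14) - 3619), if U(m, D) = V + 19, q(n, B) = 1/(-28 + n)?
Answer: 23133685/2 ≈ 1.1567e+7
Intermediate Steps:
V = 30 (V = (0 + 6)*5 = 6*5 = 30)
U(m, D) = 49 (U(m, D) = 30 + 19 = 49)
(-3240 + q(-56, 47))*(U(58, 14) - 3619) = (-3240 + 1/(-28 - 56))*(49 - 3619) = (-3240 + 1/(-84))*(-3570) = (-3240 - 1/84)*(-3570) = -272161/84*(-3570) = 23133685/2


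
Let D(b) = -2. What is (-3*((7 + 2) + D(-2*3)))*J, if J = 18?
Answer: -378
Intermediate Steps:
(-3*((7 + 2) + D(-2*3)))*J = -3*((7 + 2) - 2)*18 = -3*(9 - 2)*18 = -3*7*18 = -21*18 = -378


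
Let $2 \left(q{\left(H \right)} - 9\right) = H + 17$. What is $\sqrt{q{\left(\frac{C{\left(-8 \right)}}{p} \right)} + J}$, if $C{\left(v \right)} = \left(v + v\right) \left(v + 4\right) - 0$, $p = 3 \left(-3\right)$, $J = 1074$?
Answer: $\frac{\sqrt{39166}}{6} \approx 32.984$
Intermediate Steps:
$p = -9$
$C{\left(v \right)} = 2 v \left(4 + v\right)$ ($C{\left(v \right)} = 2 v \left(4 + v\right) + 0 = 2 v \left(4 + v\right)$)
$q{\left(H \right)} = \frac{35}{2} + \frac{H}{2}$ ($q{\left(H \right)} = 9 + \frac{H + 17}{2} = 9 + \frac{17 + H}{2} = 9 + \left(\frac{17}{2} + \frac{H}{2}\right) = \frac{35}{2} + \frac{H}{2}$)
$\sqrt{q{\left(\frac{C{\left(-8 \right)}}{p} \right)} + J} = \sqrt{\left(\frac{35}{2} + \frac{2 \left(-8\right) \left(4 - 8\right) \frac{1}{-9}}{2}\right) + 1074} = \sqrt{\left(\frac{35}{2} + \frac{2 \left(-8\right) \left(-4\right) \left(- \frac{1}{9}\right)}{2}\right) + 1074} = \sqrt{\left(\frac{35}{2} + \frac{64 \left(- \frac{1}{9}\right)}{2}\right) + 1074} = \sqrt{\left(\frac{35}{2} + \frac{1}{2} \left(- \frac{64}{9}\right)\right) + 1074} = \sqrt{\left(\frac{35}{2} - \frac{32}{9}\right) + 1074} = \sqrt{\frac{251}{18} + 1074} = \sqrt{\frac{19583}{18}} = \frac{\sqrt{39166}}{6}$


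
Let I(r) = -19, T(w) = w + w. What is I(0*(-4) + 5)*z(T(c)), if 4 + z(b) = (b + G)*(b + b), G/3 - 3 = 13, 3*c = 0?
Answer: 76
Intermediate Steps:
c = 0 (c = (1/3)*0 = 0)
T(w) = 2*w
G = 48 (G = 9 + 3*13 = 9 + 39 = 48)
z(b) = -4 + 2*b*(48 + b) (z(b) = -4 + (b + 48)*(b + b) = -4 + (48 + b)*(2*b) = -4 + 2*b*(48 + b))
I(0*(-4) + 5)*z(T(c)) = -19*(-4 + 2*(2*0)**2 + 96*(2*0)) = -19*(-4 + 2*0**2 + 96*0) = -19*(-4 + 2*0 + 0) = -19*(-4 + 0 + 0) = -19*(-4) = 76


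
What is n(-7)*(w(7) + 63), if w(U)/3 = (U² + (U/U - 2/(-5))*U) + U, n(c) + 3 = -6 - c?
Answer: -2604/5 ≈ -520.80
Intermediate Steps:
n(c) = -9 - c (n(c) = -3 + (-6 - c) = -9 - c)
w(U) = 3*U² + 36*U/5 (w(U) = 3*((U² + (U/U - 2/(-5))*U) + U) = 3*((U² + (1 - 2*(-⅕))*U) + U) = 3*((U² + (1 + ⅖)*U) + U) = 3*((U² + 7*U/5) + U) = 3*(U² + 12*U/5) = 3*U² + 36*U/5)
n(-7)*(w(7) + 63) = (-9 - 1*(-7))*((⅗)*7*(12 + 5*7) + 63) = (-9 + 7)*((⅗)*7*(12 + 35) + 63) = -2*((⅗)*7*47 + 63) = -2*(987/5 + 63) = -2*1302/5 = -2604/5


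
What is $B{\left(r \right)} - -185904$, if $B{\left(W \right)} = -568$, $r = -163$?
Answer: $185336$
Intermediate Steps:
$B{\left(r \right)} - -185904 = -568 - -185904 = -568 + 185904 = 185336$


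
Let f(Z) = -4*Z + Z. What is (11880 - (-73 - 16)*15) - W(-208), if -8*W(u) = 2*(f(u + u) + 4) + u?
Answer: 13502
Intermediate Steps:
f(Z) = -3*Z
W(u) = -1 + 11*u/8 (W(u) = -(2*(-3*(u + u) + 4) + u)/8 = -(2*(-6*u + 4) + u)/8 = -(2*(4 - 6*u) + u)/8 = -((8 - 12*u) + u)/8 = -(8 - 11*u)/8 = -1 + 11*u/8)
(11880 - (-73 - 16)*15) - W(-208) = (11880 - (-73 - 16)*15) - (-1 + (11/8)*(-208)) = (11880 - (-89)*15) - (-1 - 286) = (11880 - 1*(-1335)) - 1*(-287) = (11880 + 1335) + 287 = 13215 + 287 = 13502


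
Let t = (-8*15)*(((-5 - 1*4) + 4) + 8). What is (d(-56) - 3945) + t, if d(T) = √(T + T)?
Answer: -4305 + 4*I*√7 ≈ -4305.0 + 10.583*I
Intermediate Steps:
t = -360 (t = -120*(((-5 - 4) + 4) + 8) = -120*((-9 + 4) + 8) = -120*(-5 + 8) = -120*3 = -360)
d(T) = √2*√T (d(T) = √(2*T) = √2*√T)
(d(-56) - 3945) + t = (√2*√(-56) - 3945) - 360 = (√2*(2*I*√14) - 3945) - 360 = (4*I*√7 - 3945) - 360 = (-3945 + 4*I*√7) - 360 = -4305 + 4*I*√7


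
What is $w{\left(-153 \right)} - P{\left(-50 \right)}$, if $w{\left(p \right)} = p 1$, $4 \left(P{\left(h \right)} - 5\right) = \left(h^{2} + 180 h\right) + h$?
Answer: $\frac{2959}{2} \approx 1479.5$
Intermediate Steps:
$P{\left(h \right)} = 5 + \frac{h^{2}}{4} + \frac{181 h}{4}$ ($P{\left(h \right)} = 5 + \frac{\left(h^{2} + 180 h\right) + h}{4} = 5 + \frac{h^{2} + 181 h}{4} = 5 + \left(\frac{h^{2}}{4} + \frac{181 h}{4}\right) = 5 + \frac{h^{2}}{4} + \frac{181 h}{4}$)
$w{\left(p \right)} = p$
$w{\left(-153 \right)} - P{\left(-50 \right)} = -153 - \left(5 + \frac{\left(-50\right)^{2}}{4} + \frac{181}{4} \left(-50\right)\right) = -153 - \left(5 + \frac{1}{4} \cdot 2500 - \frac{4525}{2}\right) = -153 - \left(5 + 625 - \frac{4525}{2}\right) = -153 - - \frac{3265}{2} = -153 + \frac{3265}{2} = \frac{2959}{2}$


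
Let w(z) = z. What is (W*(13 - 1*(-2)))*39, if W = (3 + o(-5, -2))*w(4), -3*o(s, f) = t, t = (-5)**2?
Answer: -12480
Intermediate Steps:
t = 25
o(s, f) = -25/3 (o(s, f) = -1/3*25 = -25/3)
W = -64/3 (W = (3 - 25/3)*4 = -16/3*4 = -64/3 ≈ -21.333)
(W*(13 - 1*(-2)))*39 = -64*(13 - 1*(-2))/3*39 = -64*(13 + 2)/3*39 = -64/3*15*39 = -320*39 = -12480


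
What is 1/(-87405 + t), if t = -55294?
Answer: -1/142699 ≈ -7.0078e-6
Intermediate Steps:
1/(-87405 + t) = 1/(-87405 - 55294) = 1/(-142699) = -1/142699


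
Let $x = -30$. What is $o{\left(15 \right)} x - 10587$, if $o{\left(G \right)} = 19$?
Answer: $-11157$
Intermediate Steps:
$o{\left(15 \right)} x - 10587 = 19 \left(-30\right) - 10587 = -570 - 10587 = -11157$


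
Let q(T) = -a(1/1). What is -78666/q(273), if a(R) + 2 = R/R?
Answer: -78666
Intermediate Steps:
a(R) = -1 (a(R) = -2 + R/R = -2 + 1 = -1)
q(T) = 1 (q(T) = -1*(-1) = 1)
-78666/q(273) = -78666/1 = -78666*1 = -78666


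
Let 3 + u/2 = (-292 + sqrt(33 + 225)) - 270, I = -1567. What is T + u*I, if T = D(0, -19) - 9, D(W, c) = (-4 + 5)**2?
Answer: 1770702 - 3134*sqrt(258) ≈ 1.7204e+6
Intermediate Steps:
D(W, c) = 1 (D(W, c) = 1**2 = 1)
T = -8 (T = 1 - 9 = -8)
u = -1130 + 2*sqrt(258) (u = -6 + 2*((-292 + sqrt(33 + 225)) - 270) = -6 + 2*((-292 + sqrt(258)) - 270) = -6 + 2*(-562 + sqrt(258)) = -6 + (-1124 + 2*sqrt(258)) = -1130 + 2*sqrt(258) ≈ -1097.9)
T + u*I = -8 + (-1130 + 2*sqrt(258))*(-1567) = -8 + (1770710 - 3134*sqrt(258)) = 1770702 - 3134*sqrt(258)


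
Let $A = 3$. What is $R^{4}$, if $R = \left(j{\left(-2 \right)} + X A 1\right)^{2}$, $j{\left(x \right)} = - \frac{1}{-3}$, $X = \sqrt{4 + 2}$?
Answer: $\frac{59019252913}{6561} + \frac{931584248 \sqrt{6}}{729} \approx 1.2126 \cdot 10^{7}$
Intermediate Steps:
$X = \sqrt{6} \approx 2.4495$
$j{\left(x \right)} = \frac{1}{3}$ ($j{\left(x \right)} = \left(-1\right) \left(- \frac{1}{3}\right) = \frac{1}{3}$)
$R = \left(\frac{1}{3} + 3 \sqrt{6}\right)^{2}$ ($R = \left(\frac{1}{3} + \sqrt{6} \cdot 3 \cdot 1\right)^{2} = \left(\frac{1}{3} + 3 \sqrt{6} \cdot 1\right)^{2} = \left(\frac{1}{3} + 3 \sqrt{6}\right)^{2} \approx 59.01$)
$R^{4} = \left(\frac{487}{9} + 2 \sqrt{6}\right)^{4}$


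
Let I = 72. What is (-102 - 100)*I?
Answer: -14544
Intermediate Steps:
(-102 - 100)*I = (-102 - 100)*72 = -202*72 = -14544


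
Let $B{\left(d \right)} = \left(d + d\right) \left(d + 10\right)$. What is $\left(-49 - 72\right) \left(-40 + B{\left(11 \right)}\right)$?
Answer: $-51062$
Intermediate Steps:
$B{\left(d \right)} = 2 d \left(10 + d\right)$
$\left(-49 - 72\right) \left(-40 + B{\left(11 \right)}\right) = \left(-49 - 72\right) \left(-40 + 2 \cdot 11 \left(10 + 11\right)\right) = \left(-49 - 72\right) \left(-40 + 2 \cdot 11 \cdot 21\right) = - 121 \left(-40 + 462\right) = \left(-121\right) 422 = -51062$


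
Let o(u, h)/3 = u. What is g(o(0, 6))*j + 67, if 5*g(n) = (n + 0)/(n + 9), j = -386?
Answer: 67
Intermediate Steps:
o(u, h) = 3*u
g(n) = n/(5*(9 + n)) (g(n) = ((n + 0)/(n + 9))/5 = (n/(9 + n))/5 = n/(5*(9 + n)))
g(o(0, 6))*j + 67 = ((3*0)/(5*(9 + 3*0)))*(-386) + 67 = ((⅕)*0/(9 + 0))*(-386) + 67 = ((⅕)*0/9)*(-386) + 67 = ((⅕)*0*(⅑))*(-386) + 67 = 0*(-386) + 67 = 0 + 67 = 67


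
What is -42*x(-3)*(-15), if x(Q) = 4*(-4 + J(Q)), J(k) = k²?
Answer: 12600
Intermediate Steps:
x(Q) = -16 + 4*Q² (x(Q) = 4*(-4 + Q²) = -16 + 4*Q²)
-42*x(-3)*(-15) = -42*(-16 + 4*(-3)²)*(-15) = -42*(-16 + 4*9)*(-15) = -42*(-16 + 36)*(-15) = -42*20*(-15) = -840*(-15) = 12600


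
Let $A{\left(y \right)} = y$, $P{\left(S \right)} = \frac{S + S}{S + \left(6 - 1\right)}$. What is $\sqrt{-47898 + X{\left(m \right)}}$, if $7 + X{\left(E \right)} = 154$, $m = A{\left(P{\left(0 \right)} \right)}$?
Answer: $i \sqrt{47751} \approx 218.52 i$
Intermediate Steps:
$P{\left(S \right)} = \frac{2 S}{5 + S}$ ($P{\left(S \right)} = \frac{2 S}{S + \left(6 - 1\right)} = \frac{2 S}{S + 5} = \frac{2 S}{5 + S}$)
$m = 0$ ($m = 2 \cdot 0 \frac{1}{5 + 0} = 2 \cdot 0 \cdot \frac{1}{5} = 0$)
$X{\left(E \right)} = 147$ ($X{\left(E \right)} = -7 + 154 = 147$)
$\sqrt{-47898 + X{\left(m \right)}} = \sqrt{-47898 + 147} = \sqrt{-47751} = i \sqrt{47751}$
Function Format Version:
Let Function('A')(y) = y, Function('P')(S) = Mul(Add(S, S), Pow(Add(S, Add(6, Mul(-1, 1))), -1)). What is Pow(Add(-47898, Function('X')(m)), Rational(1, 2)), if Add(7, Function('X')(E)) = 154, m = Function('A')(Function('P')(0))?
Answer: Mul(I, Pow(47751, Rational(1, 2))) ≈ Mul(218.52, I)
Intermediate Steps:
Function('P')(S) = Mul(2, S, Pow(Add(5, S), -1)) (Function('P')(S) = Mul(Mul(2, S), Pow(Add(S, Add(6, -1)), -1)) = Mul(Mul(2, S), Pow(Add(S, 5), -1)) = Mul(Mul(2, S), Pow(Add(5, S), -1)) = Mul(2, S, Pow(Add(5, S), -1)))
m = 0 (m = Mul(2, 0, Pow(Add(5, 0), -1)) = Mul(2, 0, Pow(5, -1)) = Mul(2, 0, Rational(1, 5)) = 0)
Function('X')(E) = 147 (Function('X')(E) = Add(-7, 154) = 147)
Pow(Add(-47898, Function('X')(m)), Rational(1, 2)) = Pow(Add(-47898, 147), Rational(1, 2)) = Pow(-47751, Rational(1, 2)) = Mul(I, Pow(47751, Rational(1, 2)))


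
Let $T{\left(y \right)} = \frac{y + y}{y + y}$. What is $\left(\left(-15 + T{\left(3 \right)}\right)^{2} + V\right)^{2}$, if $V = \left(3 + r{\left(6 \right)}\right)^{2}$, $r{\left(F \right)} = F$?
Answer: $76729$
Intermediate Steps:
$T{\left(y \right)} = 1$ ($T{\left(y \right)} = \frac{2 y}{2 y} = 2 y \frac{1}{2 y} = 1$)
$V = 81$ ($V = \left(3 + 6\right)^{2} = 9^{2} = 81$)
$\left(\left(-15 + T{\left(3 \right)}\right)^{2} + V\right)^{2} = \left(\left(-15 + 1\right)^{2} + 81\right)^{2} = \left(\left(-14\right)^{2} + 81\right)^{2} = \left(196 + 81\right)^{2} = 277^{2} = 76729$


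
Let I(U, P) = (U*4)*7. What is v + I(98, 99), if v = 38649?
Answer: 41393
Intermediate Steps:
I(U, P) = 28*U (I(U, P) = (4*U)*7 = 28*U)
v + I(98, 99) = 38649 + 28*98 = 38649 + 2744 = 41393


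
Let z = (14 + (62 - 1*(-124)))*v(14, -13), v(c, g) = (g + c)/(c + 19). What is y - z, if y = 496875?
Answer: 16396675/33 ≈ 4.9687e+5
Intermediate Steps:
v(c, g) = (c + g)/(19 + c)
z = 200/33 (z = (14 + (62 - 1*(-124)))*((14 - 13)/(19 + 14)) = (14 + (62 + 124))*(1/33) = (14 + 186)*((1/33)*1) = 200*(1/33) = 200/33 ≈ 6.0606)
y - z = 496875 - 1*200/33 = 496875 - 200/33 = 16396675/33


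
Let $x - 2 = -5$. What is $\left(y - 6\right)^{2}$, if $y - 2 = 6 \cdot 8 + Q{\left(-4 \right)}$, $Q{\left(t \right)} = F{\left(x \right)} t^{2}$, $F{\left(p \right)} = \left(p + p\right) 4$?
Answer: $115600$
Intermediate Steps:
$x = -3$ ($x = 2 - 5 = -3$)
$F{\left(p \right)} = 8 p$ ($F{\left(p \right)} = 2 p 4 = 8 p$)
$Q{\left(t \right)} = - 24 t^{2}$ ($Q{\left(t \right)} = 8 \left(-3\right) t^{2} = - 24 t^{2}$)
$y = -334$ ($y = 2 + \left(6 \cdot 8 - 24 \left(-4\right)^{2}\right) = 2 + \left(48 - 384\right) = 2 - 336 = -334$)
$\left(y - 6\right)^{2} = \left(-334 - 6\right)^{2} = \left(-340\right)^{2} = 115600$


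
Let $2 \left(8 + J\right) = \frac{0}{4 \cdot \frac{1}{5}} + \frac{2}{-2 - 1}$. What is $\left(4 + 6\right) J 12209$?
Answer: $- \frac{3052250}{3} \approx -1.0174 \cdot 10^{6}$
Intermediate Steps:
$J = - \frac{25}{3}$ ($J = -8 + \frac{\frac{0}{4 \cdot \frac{1}{5}} + \frac{2}{-2 - 1}}{2} = -8 + \frac{\frac{0}{\frac{4}{5}} + \frac{2}{-3}}{2} = -8 + \frac{0 \cdot \frac{5}{4} + 2 \left(- \frac{1}{3}\right)}{2} = -8 + \frac{0 - \frac{2}{3}}{2} = -8 + \frac{1}{2} \left(- \frac{2}{3}\right) = -8 - \frac{1}{3} = - \frac{25}{3} \approx -8.3333$)
$\left(4 + 6\right) J 12209 = \left(4 + 6\right) \left(- \frac{25}{3}\right) 12209 = 10 \left(- \frac{25}{3}\right) 12209 = \left(- \frac{250}{3}\right) 12209 = - \frac{3052250}{3}$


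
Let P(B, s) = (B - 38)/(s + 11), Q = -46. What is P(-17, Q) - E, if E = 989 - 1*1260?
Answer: 1908/7 ≈ 272.57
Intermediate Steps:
E = -271 (E = 989 - 1260 = -271)
P(B, s) = (-38 + B)/(11 + s)
P(-17, Q) - E = (-38 - 17)/(11 - 46) - 1*(-271) = -55/(-35) + 271 = -1/35*(-55) + 271 = 11/7 + 271 = 1908/7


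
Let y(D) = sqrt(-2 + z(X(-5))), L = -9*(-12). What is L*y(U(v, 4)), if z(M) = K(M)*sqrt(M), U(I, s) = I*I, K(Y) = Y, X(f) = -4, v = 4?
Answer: 108*sqrt(-2 - 8*I) ≈ 190.86 - 244.45*I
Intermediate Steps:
U(I, s) = I**2
L = 108
z(M) = M**(3/2) (z(M) = M*sqrt(M) = M**(3/2))
y(D) = sqrt(-2 - 8*I) (y(D) = sqrt(-2 + (-4)**(3/2)) = sqrt(-2 - 8*I))
L*y(U(v, 4)) = 108*sqrt(-2 - 8*I)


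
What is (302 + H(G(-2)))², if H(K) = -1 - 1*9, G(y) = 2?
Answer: 85264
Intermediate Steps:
H(K) = -10 (H(K) = -1 - 9 = -10)
(302 + H(G(-2)))² = (302 - 10)² = 292² = 85264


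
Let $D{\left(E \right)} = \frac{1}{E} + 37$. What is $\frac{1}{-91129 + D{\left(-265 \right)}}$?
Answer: $- \frac{265}{24139381} \approx -1.0978 \cdot 10^{-5}$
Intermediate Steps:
$D{\left(E \right)} = 37 + \frac{1}{E}$
$\frac{1}{-91129 + D{\left(-265 \right)}} = \frac{1}{-91129 + \left(37 + \frac{1}{-265}\right)} = \frac{1}{-91129 + \left(37 - \frac{1}{265}\right)} = \frac{1}{-91129 + \frac{9804}{265}} = \frac{1}{- \frac{24139381}{265}} = - \frac{265}{24139381}$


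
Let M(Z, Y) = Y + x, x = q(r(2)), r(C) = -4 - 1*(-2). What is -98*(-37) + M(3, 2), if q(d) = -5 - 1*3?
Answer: 3620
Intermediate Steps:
r(C) = -2 (r(C) = -4 + 2 = -2)
q(d) = -8 (q(d) = -5 - 3 = -8)
x = -8
M(Z, Y) = -8 + Y (M(Z, Y) = Y - 8 = -8 + Y)
-98*(-37) + M(3, 2) = -98*(-37) + (-8 + 2) = 3626 - 6 = 3620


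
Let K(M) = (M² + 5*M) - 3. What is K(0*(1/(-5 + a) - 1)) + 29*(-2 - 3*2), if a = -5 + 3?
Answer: -235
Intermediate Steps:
a = -2
K(M) = -3 + M² + 5*M
K(0*(1/(-5 + a) - 1)) + 29*(-2 - 3*2) = (-3 + (0*(1/(-5 - 2) - 1))² + 5*(0*(1/(-5 - 2) - 1))) + 29*(-2 - 3*2) = (-3 + (0*(1/(-7) - 1))² + 5*(0*(1/(-7) - 1))) + 29*(-2 - 6) = (-3 + (0*(-⅐ - 1))² + 5*(0*(-⅐ - 1))) + 29*(-8) = (-3 + (0*(-8/7))² + 5*(0*(-8/7))) - 232 = (-3 + 0² + 5*0) - 232 = (-3 + 0 + 0) - 232 = -3 - 232 = -235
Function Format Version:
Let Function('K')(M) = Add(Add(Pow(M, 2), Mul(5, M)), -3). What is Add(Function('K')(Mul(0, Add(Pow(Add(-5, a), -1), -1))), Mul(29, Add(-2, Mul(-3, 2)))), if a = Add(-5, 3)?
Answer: -235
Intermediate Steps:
a = -2
Function('K')(M) = Add(-3, Pow(M, 2), Mul(5, M))
Add(Function('K')(Mul(0, Add(Pow(Add(-5, a), -1), -1))), Mul(29, Add(-2, Mul(-3, 2)))) = Add(Add(-3, Pow(Mul(0, Add(Pow(Add(-5, -2), -1), -1)), 2), Mul(5, Mul(0, Add(Pow(Add(-5, -2), -1), -1)))), Mul(29, Add(-2, Mul(-3, 2)))) = Add(Add(-3, Pow(Mul(0, Add(Pow(-7, -1), -1)), 2), Mul(5, Mul(0, Add(Pow(-7, -1), -1)))), Mul(29, Add(-2, -6))) = Add(Add(-3, Pow(Mul(0, Add(Rational(-1, 7), -1)), 2), Mul(5, Mul(0, Add(Rational(-1, 7), -1)))), Mul(29, -8)) = Add(Add(-3, Pow(Mul(0, Rational(-8, 7)), 2), Mul(5, Mul(0, Rational(-8, 7)))), -232) = Add(Add(-3, Pow(0, 2), Mul(5, 0)), -232) = Add(Add(-3, 0, 0), -232) = Add(-3, -232) = -235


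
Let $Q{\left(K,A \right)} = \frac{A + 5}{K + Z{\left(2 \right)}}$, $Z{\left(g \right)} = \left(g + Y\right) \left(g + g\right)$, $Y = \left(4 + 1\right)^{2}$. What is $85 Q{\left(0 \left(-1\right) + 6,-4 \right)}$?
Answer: $\frac{85}{114} \approx 0.74561$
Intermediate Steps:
$Y = 25$ ($Y = 5^{2} = 25$)
$Z{\left(g \right)} = 2 g \left(25 + g\right)$ ($Z{\left(g \right)} = \left(g + 25\right) \left(g + g\right) = \left(25 + g\right) 2 g = 2 g \left(25 + g\right)$)
$Q{\left(K,A \right)} = \frac{5 + A}{108 + K}$ ($Q{\left(K,A \right)} = \frac{A + 5}{K + 2 \cdot 2 \left(25 + 2\right)} = \frac{5 + A}{K + 2 \cdot 2 \cdot 27} = \frac{5 + A}{K + 108} = \frac{5 + A}{108 + K}$)
$85 Q{\left(0 \left(-1\right) + 6,-4 \right)} = 85 \frac{5 - 4}{108 + \left(0 \left(-1\right) + 6\right)} = 85 \frac{1}{108 + \left(0 + 6\right)} 1 = 85 \frac{1}{108 + 6} \cdot 1 = 85 \cdot \frac{1}{114} \cdot 1 = 85 \cdot \frac{1}{114} = \frac{85}{114}$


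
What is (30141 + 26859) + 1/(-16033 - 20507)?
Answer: 2082779999/36540 ≈ 57000.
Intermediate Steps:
(30141 + 26859) + 1/(-16033 - 20507) = 57000 + 1/(-36540) = 57000 - 1/36540 = 2082779999/36540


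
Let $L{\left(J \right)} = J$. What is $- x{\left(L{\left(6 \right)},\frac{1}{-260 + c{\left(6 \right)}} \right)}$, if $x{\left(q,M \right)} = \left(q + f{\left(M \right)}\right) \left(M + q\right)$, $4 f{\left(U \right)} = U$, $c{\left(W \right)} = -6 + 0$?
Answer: $- \frac{10180885}{283024} \approx -35.972$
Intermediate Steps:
$c{\left(W \right)} = -6$
$f{\left(U \right)} = \frac{U}{4}$
$x{\left(q,M \right)} = \left(M + q\right) \left(q + \frac{M}{4}\right)$ ($x{\left(q,M \right)} = \left(q + \frac{M}{4}\right) \left(M + q\right) = \left(M + q\right) \left(q + \frac{M}{4}\right)$)
$- x{\left(L{\left(6 \right)},\frac{1}{-260 + c{\left(6 \right)}} \right)} = - (6^{2} + \frac{\left(\frac{1}{-260 - 6}\right)^{2}}{4} + \frac{5}{4} \frac{1}{-260 - 6} \cdot 6) = - (36 + \frac{\left(\frac{1}{-266}\right)^{2}}{4} + \frac{5}{4} \frac{1}{-266} \cdot 6) = - (36 + \frac{\left(- \frac{1}{266}\right)^{2}}{4} + \frac{5}{4} \left(- \frac{1}{266}\right) 6) = - (36 + \frac{1}{4} \cdot \frac{1}{70756} - \frac{15}{532}) = - (36 + \frac{1}{283024} - \frac{15}{532}) = \left(-1\right) \frac{10180885}{283024} = - \frac{10180885}{283024}$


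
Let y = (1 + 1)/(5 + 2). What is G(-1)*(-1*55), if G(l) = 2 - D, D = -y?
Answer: -880/7 ≈ -125.71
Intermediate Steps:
y = 2/7 ≈ 0.28571
D = -2/7 (D = -1*2/7 = -2/7 ≈ -0.28571)
G(l) = 16/7 (G(l) = 2 - 1*(-2/7) = 2 + 2/7 = 16/7)
G(-1)*(-1*55) = 16*(-1*55)/7 = (16/7)*(-55) = -880/7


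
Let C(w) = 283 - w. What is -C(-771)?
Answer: -1054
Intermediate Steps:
-C(-771) = -(283 - 1*(-771)) = -(283 + 771) = -1*1054 = -1054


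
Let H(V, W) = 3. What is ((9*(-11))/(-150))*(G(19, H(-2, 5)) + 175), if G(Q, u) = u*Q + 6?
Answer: 3927/25 ≈ 157.08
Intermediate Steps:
G(Q, u) = 6 + Q*u (G(Q, u) = Q*u + 6 = 6 + Q*u)
((9*(-11))/(-150))*(G(19, H(-2, 5)) + 175) = ((9*(-11))/(-150))*((6 + 19*3) + 175) = (-99*(-1/150))*((6 + 57) + 175) = 33*(63 + 175)/50 = (33/50)*238 = 3927/25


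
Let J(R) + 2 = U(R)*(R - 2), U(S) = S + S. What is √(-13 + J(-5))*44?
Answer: 44*√55 ≈ 326.31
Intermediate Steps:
U(S) = 2*S
J(R) = -2 + 2*R*(-2 + R) (J(R) = -2 + (2*R)*(R - 2) = -2 + (2*R)*(-2 + R) = -2 + 2*R*(-2 + R))
√(-13 + J(-5))*44 = √(-13 + (-2 - 4*(-5) + 2*(-5)²))*44 = √(-13 + (-2 + 20 + 2*25))*44 = √(-13 + (-2 + 20 + 50))*44 = √(-13 + 68)*44 = √55*44 = 44*√55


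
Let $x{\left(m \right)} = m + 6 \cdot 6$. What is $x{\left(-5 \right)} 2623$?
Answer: $81313$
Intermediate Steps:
$x{\left(m \right)} = 36 + m$ ($x{\left(m \right)} = m + 36 = 36 + m$)
$x{\left(-5 \right)} 2623 = \left(36 - 5\right) 2623 = 31 \cdot 2623 = 81313$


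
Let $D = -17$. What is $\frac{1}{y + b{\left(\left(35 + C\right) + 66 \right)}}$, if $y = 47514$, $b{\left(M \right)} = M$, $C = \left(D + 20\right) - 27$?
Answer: $\frac{1}{47591} \approx 2.1012 \cdot 10^{-5}$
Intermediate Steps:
$C = -24$ ($C = \left(-17 + 20\right) - 27 = 3 - 27 = -24$)
$\frac{1}{y + b{\left(\left(35 + C\right) + 66 \right)}} = \frac{1}{47514 + \left(\left(35 - 24\right) + 66\right)} = \frac{1}{47514 + \left(11 + 66\right)} = \frac{1}{47514 + 77} = \frac{1}{47591}$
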